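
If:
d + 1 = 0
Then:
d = -1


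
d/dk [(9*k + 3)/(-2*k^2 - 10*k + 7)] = 3*(6*k^2 + 4*k + 31)/(4*k^4 + 40*k^3 + 72*k^2 - 140*k + 49)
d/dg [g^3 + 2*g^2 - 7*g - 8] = 3*g^2 + 4*g - 7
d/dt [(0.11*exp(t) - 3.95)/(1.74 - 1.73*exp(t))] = -6.6421*exp(t)/(1.73*exp(t) - 1.74)^2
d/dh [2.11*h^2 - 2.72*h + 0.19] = 4.22*h - 2.72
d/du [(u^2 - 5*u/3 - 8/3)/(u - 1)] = (u^2 - 2*u + 13/3)/(u^2 - 2*u + 1)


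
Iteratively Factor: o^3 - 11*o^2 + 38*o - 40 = (o - 4)*(o^2 - 7*o + 10) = (o - 5)*(o - 4)*(o - 2)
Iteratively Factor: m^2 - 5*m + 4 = (m - 1)*(m - 4)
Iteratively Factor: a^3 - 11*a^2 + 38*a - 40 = (a - 2)*(a^2 - 9*a + 20) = (a - 4)*(a - 2)*(a - 5)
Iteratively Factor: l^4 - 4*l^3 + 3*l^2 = (l)*(l^3 - 4*l^2 + 3*l) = l*(l - 1)*(l^2 - 3*l) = l^2*(l - 1)*(l - 3)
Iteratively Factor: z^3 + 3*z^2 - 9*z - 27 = (z - 3)*(z^2 + 6*z + 9) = (z - 3)*(z + 3)*(z + 3)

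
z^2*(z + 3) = z^3 + 3*z^2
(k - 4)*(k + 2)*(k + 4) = k^3 + 2*k^2 - 16*k - 32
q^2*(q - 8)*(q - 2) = q^4 - 10*q^3 + 16*q^2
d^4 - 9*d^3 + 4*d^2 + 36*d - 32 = (d - 8)*(d - 2)*(d - 1)*(d + 2)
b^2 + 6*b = b*(b + 6)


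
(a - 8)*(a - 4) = a^2 - 12*a + 32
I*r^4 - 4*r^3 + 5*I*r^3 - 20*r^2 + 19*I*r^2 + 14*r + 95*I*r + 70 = (r + 5)*(r - 2*I)*(r + 7*I)*(I*r + 1)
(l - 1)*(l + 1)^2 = l^3 + l^2 - l - 1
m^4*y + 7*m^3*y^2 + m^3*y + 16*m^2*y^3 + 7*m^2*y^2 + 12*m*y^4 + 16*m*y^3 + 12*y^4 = (m + 2*y)^2*(m + 3*y)*(m*y + y)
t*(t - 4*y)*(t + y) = t^3 - 3*t^2*y - 4*t*y^2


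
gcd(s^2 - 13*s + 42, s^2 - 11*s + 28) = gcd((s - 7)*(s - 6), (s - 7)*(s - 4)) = s - 7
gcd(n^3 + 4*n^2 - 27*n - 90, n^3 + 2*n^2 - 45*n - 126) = n^2 + 9*n + 18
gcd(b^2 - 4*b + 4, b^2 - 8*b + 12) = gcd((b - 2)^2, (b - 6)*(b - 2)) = b - 2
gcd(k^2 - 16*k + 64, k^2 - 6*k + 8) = 1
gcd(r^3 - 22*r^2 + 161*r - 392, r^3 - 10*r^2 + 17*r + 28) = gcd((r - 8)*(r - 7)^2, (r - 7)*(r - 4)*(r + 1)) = r - 7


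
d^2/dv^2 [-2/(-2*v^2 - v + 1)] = 4*(-4*v^2 - 2*v + (4*v + 1)^2 + 2)/(2*v^2 + v - 1)^3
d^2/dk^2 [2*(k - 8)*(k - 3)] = 4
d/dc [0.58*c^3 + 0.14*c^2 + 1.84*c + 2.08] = 1.74*c^2 + 0.28*c + 1.84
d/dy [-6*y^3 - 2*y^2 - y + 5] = -18*y^2 - 4*y - 1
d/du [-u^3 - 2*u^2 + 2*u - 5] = -3*u^2 - 4*u + 2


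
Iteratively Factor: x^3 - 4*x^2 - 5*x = (x - 5)*(x^2 + x) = x*(x - 5)*(x + 1)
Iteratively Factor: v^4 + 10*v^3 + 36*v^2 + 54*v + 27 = (v + 1)*(v^3 + 9*v^2 + 27*v + 27) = (v + 1)*(v + 3)*(v^2 + 6*v + 9) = (v + 1)*(v + 3)^2*(v + 3)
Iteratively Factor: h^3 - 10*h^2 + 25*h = (h)*(h^2 - 10*h + 25) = h*(h - 5)*(h - 5)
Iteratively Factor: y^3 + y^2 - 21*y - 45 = (y - 5)*(y^2 + 6*y + 9) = (y - 5)*(y + 3)*(y + 3)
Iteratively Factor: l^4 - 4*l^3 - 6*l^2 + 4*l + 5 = (l + 1)*(l^3 - 5*l^2 - l + 5) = (l - 5)*(l + 1)*(l^2 - 1) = (l - 5)*(l - 1)*(l + 1)*(l + 1)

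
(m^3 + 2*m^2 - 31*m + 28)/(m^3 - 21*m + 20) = (m + 7)/(m + 5)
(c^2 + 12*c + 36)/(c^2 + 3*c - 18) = (c + 6)/(c - 3)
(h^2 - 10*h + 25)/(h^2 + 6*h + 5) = (h^2 - 10*h + 25)/(h^2 + 6*h + 5)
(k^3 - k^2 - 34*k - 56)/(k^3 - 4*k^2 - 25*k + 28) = (k + 2)/(k - 1)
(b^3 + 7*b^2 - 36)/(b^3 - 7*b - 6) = (-b^3 - 7*b^2 + 36)/(-b^3 + 7*b + 6)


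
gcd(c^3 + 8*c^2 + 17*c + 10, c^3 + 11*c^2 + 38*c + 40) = c^2 + 7*c + 10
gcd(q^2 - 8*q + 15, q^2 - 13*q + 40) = q - 5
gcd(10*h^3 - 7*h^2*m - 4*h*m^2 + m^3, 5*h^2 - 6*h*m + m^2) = 5*h^2 - 6*h*m + m^2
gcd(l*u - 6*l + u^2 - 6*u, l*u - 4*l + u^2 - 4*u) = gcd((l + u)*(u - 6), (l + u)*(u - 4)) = l + u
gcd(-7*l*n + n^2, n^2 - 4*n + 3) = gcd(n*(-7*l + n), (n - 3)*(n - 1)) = 1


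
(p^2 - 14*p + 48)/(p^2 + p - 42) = (p - 8)/(p + 7)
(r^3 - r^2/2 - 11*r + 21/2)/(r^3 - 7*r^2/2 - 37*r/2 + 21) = (r - 3)/(r - 6)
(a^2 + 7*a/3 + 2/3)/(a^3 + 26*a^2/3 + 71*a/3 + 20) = (3*a^2 + 7*a + 2)/(3*a^3 + 26*a^2 + 71*a + 60)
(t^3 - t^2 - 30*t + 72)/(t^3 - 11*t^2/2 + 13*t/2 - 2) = 2*(t^2 + 3*t - 18)/(2*t^2 - 3*t + 1)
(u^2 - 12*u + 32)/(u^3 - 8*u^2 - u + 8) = (u - 4)/(u^2 - 1)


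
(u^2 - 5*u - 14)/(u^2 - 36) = (u^2 - 5*u - 14)/(u^2 - 36)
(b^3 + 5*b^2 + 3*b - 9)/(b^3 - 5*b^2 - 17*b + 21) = (b + 3)/(b - 7)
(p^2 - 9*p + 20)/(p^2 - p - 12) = (p - 5)/(p + 3)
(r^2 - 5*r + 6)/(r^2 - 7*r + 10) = (r - 3)/(r - 5)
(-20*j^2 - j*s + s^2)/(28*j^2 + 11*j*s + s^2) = (-5*j + s)/(7*j + s)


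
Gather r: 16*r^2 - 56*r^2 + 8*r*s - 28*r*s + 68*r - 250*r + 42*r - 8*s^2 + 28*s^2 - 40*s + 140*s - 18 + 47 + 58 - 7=-40*r^2 + r*(-20*s - 140) + 20*s^2 + 100*s + 80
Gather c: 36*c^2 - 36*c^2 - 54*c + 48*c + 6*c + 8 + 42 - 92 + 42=0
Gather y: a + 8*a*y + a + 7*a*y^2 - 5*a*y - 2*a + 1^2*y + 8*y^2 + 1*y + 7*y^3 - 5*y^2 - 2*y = 3*a*y + 7*y^3 + y^2*(7*a + 3)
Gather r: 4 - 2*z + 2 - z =6 - 3*z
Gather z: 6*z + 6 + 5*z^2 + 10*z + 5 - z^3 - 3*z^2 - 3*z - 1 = -z^3 + 2*z^2 + 13*z + 10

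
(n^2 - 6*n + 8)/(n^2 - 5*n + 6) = (n - 4)/(n - 3)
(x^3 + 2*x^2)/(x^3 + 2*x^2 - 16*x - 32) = x^2/(x^2 - 16)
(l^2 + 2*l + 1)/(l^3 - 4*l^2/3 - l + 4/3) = 3*(l + 1)/(3*l^2 - 7*l + 4)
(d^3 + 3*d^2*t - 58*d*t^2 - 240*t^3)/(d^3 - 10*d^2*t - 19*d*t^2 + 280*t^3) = (-d - 6*t)/(-d + 7*t)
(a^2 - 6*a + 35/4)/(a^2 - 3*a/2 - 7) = (a - 5/2)/(a + 2)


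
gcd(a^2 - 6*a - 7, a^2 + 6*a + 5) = a + 1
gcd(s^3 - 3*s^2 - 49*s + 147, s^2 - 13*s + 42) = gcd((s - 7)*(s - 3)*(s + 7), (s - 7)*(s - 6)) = s - 7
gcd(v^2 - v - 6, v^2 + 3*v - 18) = v - 3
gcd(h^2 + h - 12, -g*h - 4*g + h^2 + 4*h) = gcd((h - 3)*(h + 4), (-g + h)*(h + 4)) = h + 4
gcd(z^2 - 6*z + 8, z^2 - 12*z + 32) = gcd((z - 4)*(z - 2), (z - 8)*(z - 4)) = z - 4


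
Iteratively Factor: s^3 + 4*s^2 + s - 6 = (s + 3)*(s^2 + s - 2) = (s - 1)*(s + 3)*(s + 2)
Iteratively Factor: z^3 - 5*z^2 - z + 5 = (z + 1)*(z^2 - 6*z + 5) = (z - 1)*(z + 1)*(z - 5)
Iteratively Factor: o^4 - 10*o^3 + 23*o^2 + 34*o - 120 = (o - 5)*(o^3 - 5*o^2 - 2*o + 24) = (o - 5)*(o - 3)*(o^2 - 2*o - 8) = (o - 5)*(o - 4)*(o - 3)*(o + 2)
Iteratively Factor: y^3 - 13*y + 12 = (y + 4)*(y^2 - 4*y + 3) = (y - 3)*(y + 4)*(y - 1)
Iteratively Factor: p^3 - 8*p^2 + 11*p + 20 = (p - 5)*(p^2 - 3*p - 4) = (p - 5)*(p + 1)*(p - 4)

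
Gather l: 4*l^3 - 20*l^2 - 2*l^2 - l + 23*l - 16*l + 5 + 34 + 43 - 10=4*l^3 - 22*l^2 + 6*l + 72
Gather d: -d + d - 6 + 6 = 0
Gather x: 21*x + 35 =21*x + 35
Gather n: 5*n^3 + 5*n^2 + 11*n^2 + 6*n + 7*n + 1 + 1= 5*n^3 + 16*n^2 + 13*n + 2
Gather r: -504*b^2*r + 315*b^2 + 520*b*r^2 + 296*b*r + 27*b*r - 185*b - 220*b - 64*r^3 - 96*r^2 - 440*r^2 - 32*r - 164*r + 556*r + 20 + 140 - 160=315*b^2 - 405*b - 64*r^3 + r^2*(520*b - 536) + r*(-504*b^2 + 323*b + 360)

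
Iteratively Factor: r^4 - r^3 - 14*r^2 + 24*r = (r + 4)*(r^3 - 5*r^2 + 6*r) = r*(r + 4)*(r^2 - 5*r + 6) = r*(r - 3)*(r + 4)*(r - 2)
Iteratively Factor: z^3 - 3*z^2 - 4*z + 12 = (z - 3)*(z^2 - 4) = (z - 3)*(z + 2)*(z - 2)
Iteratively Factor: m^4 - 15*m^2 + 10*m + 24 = (m - 3)*(m^3 + 3*m^2 - 6*m - 8) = (m - 3)*(m + 4)*(m^2 - m - 2) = (m - 3)*(m + 1)*(m + 4)*(m - 2)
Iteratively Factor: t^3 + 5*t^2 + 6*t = (t + 2)*(t^2 + 3*t) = (t + 2)*(t + 3)*(t)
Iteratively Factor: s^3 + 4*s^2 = (s + 4)*(s^2) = s*(s + 4)*(s)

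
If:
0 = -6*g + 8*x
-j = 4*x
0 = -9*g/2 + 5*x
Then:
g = 0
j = 0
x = 0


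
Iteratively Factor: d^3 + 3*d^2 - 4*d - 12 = (d + 3)*(d^2 - 4) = (d - 2)*(d + 3)*(d + 2)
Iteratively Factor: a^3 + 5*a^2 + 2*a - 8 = (a - 1)*(a^2 + 6*a + 8) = (a - 1)*(a + 4)*(a + 2)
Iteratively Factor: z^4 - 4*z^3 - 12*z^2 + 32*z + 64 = (z - 4)*(z^3 - 12*z - 16) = (z - 4)^2*(z^2 + 4*z + 4) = (z - 4)^2*(z + 2)*(z + 2)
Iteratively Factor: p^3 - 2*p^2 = (p)*(p^2 - 2*p) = p^2*(p - 2)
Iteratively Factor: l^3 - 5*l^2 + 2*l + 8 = (l - 4)*(l^2 - l - 2) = (l - 4)*(l - 2)*(l + 1)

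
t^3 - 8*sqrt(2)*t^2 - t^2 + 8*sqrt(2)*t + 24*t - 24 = (t - 1)*(t - 6*sqrt(2))*(t - 2*sqrt(2))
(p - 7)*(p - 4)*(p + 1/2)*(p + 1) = p^4 - 19*p^3/2 + 12*p^2 + 73*p/2 + 14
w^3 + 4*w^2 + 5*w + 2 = (w + 1)^2*(w + 2)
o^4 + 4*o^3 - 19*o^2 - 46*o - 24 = (o - 4)*(o + 1)^2*(o + 6)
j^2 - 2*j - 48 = (j - 8)*(j + 6)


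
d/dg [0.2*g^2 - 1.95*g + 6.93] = 0.4*g - 1.95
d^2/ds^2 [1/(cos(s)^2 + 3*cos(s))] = (-(1 - cos(2*s))^2 + 45*cos(s)/4 - 11*cos(2*s)/2 - 9*cos(3*s)/4 + 33/2)/((cos(s) + 3)^3*cos(s)^3)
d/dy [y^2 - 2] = 2*y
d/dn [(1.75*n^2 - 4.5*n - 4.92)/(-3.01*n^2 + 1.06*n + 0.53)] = (-11.69*n^2 - 27.7634*n + 2.8302)/(9.0601*n^4 - 6.3812*n^3 - 2.067*n^2 + 1.1236*n + 0.2809)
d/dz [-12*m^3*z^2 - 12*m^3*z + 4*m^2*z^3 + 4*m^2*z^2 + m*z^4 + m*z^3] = m*(-24*m^2*z - 12*m^2 + 12*m*z^2 + 8*m*z + 4*z^3 + 3*z^2)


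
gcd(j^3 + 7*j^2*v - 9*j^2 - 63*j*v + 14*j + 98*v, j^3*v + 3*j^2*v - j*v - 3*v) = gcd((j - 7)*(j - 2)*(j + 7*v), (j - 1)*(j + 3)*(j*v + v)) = 1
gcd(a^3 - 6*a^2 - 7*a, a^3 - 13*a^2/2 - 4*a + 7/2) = a^2 - 6*a - 7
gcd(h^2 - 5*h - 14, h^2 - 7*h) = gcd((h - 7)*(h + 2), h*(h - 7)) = h - 7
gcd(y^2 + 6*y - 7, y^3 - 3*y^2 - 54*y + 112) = y + 7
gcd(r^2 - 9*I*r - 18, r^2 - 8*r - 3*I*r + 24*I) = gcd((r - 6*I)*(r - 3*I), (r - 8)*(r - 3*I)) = r - 3*I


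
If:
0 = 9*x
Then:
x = 0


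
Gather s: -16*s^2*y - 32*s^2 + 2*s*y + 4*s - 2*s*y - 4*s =s^2*(-16*y - 32)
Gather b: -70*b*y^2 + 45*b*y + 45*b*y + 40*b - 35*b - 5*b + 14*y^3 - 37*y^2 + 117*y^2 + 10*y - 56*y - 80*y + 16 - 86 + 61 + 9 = b*(-70*y^2 + 90*y) + 14*y^3 + 80*y^2 - 126*y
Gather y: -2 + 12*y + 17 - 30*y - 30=-18*y - 15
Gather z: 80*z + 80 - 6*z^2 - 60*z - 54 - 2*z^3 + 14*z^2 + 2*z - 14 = -2*z^3 + 8*z^2 + 22*z + 12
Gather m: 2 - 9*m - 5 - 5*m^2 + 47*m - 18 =-5*m^2 + 38*m - 21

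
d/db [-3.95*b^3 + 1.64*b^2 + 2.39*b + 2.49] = -11.85*b^2 + 3.28*b + 2.39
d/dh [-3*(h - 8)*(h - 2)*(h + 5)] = -9*h^2 + 30*h + 102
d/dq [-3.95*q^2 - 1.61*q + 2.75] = -7.9*q - 1.61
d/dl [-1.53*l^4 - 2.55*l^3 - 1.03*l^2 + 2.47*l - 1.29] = -6.12*l^3 - 7.65*l^2 - 2.06*l + 2.47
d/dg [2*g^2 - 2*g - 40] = 4*g - 2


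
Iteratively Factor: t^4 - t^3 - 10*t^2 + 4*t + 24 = (t - 2)*(t^3 + t^2 - 8*t - 12) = (t - 2)*(t + 2)*(t^2 - t - 6) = (t - 3)*(t - 2)*(t + 2)*(t + 2)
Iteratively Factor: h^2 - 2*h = (h)*(h - 2)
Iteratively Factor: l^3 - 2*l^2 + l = (l)*(l^2 - 2*l + 1) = l*(l - 1)*(l - 1)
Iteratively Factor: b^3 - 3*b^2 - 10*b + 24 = (b - 4)*(b^2 + b - 6) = (b - 4)*(b + 3)*(b - 2)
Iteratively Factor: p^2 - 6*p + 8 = (p - 4)*(p - 2)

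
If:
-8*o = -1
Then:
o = 1/8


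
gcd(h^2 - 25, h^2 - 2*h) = 1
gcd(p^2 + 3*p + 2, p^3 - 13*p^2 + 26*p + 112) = p + 2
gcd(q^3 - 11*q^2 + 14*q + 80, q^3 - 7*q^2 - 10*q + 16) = q^2 - 6*q - 16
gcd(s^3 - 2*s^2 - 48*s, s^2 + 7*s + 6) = s + 6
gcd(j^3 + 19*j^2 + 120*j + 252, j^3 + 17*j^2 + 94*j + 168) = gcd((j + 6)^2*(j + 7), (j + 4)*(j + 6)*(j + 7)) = j^2 + 13*j + 42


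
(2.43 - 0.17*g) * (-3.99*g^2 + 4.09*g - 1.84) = 0.6783*g^3 - 10.391*g^2 + 10.2515*g - 4.4712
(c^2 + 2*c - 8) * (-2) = -2*c^2 - 4*c + 16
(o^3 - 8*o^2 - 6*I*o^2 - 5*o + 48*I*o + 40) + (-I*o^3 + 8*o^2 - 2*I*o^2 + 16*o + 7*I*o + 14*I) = o^3 - I*o^3 - 8*I*o^2 + 11*o + 55*I*o + 40 + 14*I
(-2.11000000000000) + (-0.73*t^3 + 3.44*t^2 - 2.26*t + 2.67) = -0.73*t^3 + 3.44*t^2 - 2.26*t + 0.56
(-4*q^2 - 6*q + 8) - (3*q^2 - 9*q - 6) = -7*q^2 + 3*q + 14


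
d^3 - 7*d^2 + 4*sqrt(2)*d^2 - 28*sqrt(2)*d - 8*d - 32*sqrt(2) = (d - 8)*(d + 1)*(d + 4*sqrt(2))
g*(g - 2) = g^2 - 2*g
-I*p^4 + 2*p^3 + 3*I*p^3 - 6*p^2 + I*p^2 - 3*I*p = p*(p - 3)*(p + I)*(-I*p + 1)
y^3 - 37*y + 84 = (y - 4)*(y - 3)*(y + 7)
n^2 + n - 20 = (n - 4)*(n + 5)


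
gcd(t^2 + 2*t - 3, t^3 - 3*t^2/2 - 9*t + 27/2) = t + 3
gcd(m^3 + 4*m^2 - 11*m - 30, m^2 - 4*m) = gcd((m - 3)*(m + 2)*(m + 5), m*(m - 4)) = 1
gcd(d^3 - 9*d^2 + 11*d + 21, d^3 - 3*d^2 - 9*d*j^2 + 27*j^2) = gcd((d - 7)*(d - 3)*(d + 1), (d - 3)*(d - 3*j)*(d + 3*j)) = d - 3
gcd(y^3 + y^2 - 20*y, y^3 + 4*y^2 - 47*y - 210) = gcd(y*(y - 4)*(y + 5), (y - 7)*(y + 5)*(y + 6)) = y + 5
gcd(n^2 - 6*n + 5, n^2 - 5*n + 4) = n - 1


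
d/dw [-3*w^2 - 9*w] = -6*w - 9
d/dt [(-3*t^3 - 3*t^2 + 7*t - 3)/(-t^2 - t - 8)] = (3*t^4 + 6*t^3 + 82*t^2 + 42*t - 59)/(t^4 + 2*t^3 + 17*t^2 + 16*t + 64)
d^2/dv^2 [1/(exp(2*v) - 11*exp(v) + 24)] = ((11 - 4*exp(v))*(exp(2*v) - 11*exp(v) + 24) + 2*(2*exp(v) - 11)^2*exp(v))*exp(v)/(exp(2*v) - 11*exp(v) + 24)^3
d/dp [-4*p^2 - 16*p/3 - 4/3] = -8*p - 16/3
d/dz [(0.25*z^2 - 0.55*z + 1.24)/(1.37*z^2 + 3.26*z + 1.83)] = (1.5685*z^2 - 2.4826*z - 5.0489)/(1.8769*z^4 + 8.9324*z^3 + 15.6418*z^2 + 11.9316*z + 3.3489)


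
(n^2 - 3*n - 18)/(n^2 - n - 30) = (n + 3)/(n + 5)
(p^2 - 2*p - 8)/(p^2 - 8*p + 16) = (p + 2)/(p - 4)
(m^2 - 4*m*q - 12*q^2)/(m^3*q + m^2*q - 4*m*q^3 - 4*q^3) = (-m + 6*q)/(q*(-m^2 + 2*m*q - m + 2*q))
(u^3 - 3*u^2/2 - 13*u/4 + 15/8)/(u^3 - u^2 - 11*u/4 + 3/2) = (u - 5/2)/(u - 2)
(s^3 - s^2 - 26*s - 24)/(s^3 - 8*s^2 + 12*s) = (s^2 + 5*s + 4)/(s*(s - 2))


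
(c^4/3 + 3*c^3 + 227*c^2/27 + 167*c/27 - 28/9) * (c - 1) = c^5/3 + 8*c^4/3 + 146*c^3/27 - 20*c^2/9 - 251*c/27 + 28/9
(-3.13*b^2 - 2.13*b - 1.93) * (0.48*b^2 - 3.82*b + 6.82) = -1.5024*b^4 + 10.9342*b^3 - 14.1364*b^2 - 7.154*b - 13.1626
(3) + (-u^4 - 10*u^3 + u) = -u^4 - 10*u^3 + u + 3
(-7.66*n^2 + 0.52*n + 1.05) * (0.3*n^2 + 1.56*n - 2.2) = -2.298*n^4 - 11.7936*n^3 + 17.9782*n^2 + 0.494*n - 2.31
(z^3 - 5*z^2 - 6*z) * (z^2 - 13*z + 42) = z^5 - 18*z^4 + 101*z^3 - 132*z^2 - 252*z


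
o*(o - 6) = o^2 - 6*o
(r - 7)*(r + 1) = r^2 - 6*r - 7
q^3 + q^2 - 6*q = q*(q - 2)*(q + 3)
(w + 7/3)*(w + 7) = w^2 + 28*w/3 + 49/3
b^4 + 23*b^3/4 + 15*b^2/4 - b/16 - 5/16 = (b - 1/4)*(b + 1/2)^2*(b + 5)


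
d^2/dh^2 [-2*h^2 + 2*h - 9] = -4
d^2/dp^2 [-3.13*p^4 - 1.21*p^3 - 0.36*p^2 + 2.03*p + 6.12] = -37.56*p^2 - 7.26*p - 0.72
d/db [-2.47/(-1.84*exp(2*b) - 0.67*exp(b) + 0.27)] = (-9.0896*exp(b) - 1.6549)*exp(b)/(1.84*exp(2*b) + 0.67*exp(b) - 0.27)^2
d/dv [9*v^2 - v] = 18*v - 1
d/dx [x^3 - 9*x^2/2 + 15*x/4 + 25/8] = 3*x^2 - 9*x + 15/4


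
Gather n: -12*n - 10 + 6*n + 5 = -6*n - 5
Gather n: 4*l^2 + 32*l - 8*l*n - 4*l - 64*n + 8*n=4*l^2 + 28*l + n*(-8*l - 56)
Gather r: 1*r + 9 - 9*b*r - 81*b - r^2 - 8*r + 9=-81*b - r^2 + r*(-9*b - 7) + 18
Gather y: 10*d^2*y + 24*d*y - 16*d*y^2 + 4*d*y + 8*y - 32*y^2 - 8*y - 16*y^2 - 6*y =y^2*(-16*d - 48) + y*(10*d^2 + 28*d - 6)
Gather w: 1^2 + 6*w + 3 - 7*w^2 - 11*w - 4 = -7*w^2 - 5*w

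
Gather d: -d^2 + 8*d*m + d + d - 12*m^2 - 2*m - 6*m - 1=-d^2 + d*(8*m + 2) - 12*m^2 - 8*m - 1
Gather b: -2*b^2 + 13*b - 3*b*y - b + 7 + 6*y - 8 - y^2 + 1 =-2*b^2 + b*(12 - 3*y) - y^2 + 6*y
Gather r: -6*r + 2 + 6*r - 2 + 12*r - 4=12*r - 4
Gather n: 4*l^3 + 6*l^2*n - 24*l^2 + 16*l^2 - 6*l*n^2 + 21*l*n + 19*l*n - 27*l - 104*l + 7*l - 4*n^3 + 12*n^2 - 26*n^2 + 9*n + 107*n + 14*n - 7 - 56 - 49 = 4*l^3 - 8*l^2 - 124*l - 4*n^3 + n^2*(-6*l - 14) + n*(6*l^2 + 40*l + 130) - 112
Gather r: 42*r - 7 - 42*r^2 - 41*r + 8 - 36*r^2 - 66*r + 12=-78*r^2 - 65*r + 13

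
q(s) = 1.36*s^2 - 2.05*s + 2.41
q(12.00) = 173.65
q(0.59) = 1.67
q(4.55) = 21.24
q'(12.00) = 30.59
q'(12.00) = 30.59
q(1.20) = 1.91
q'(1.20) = 1.21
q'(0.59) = -0.45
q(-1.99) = 11.88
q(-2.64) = 17.30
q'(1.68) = 2.52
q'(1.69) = 2.55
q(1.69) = 2.83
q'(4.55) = 10.33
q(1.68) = 2.80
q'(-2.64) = -9.23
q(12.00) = 173.65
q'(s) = 2.72*s - 2.05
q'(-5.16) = -16.09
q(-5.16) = 49.20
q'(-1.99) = -7.46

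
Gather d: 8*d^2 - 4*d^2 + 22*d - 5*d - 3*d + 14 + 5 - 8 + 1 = 4*d^2 + 14*d + 12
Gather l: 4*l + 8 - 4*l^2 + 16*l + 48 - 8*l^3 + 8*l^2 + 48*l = -8*l^3 + 4*l^2 + 68*l + 56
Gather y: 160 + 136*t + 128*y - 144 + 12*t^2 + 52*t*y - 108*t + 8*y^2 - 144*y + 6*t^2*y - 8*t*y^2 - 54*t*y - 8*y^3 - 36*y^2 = 12*t^2 + 28*t - 8*y^3 + y^2*(-8*t - 28) + y*(6*t^2 - 2*t - 16) + 16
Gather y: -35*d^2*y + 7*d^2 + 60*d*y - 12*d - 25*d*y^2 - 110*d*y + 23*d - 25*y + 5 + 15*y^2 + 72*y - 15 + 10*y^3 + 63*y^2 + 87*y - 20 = 7*d^2 + 11*d + 10*y^3 + y^2*(78 - 25*d) + y*(-35*d^2 - 50*d + 134) - 30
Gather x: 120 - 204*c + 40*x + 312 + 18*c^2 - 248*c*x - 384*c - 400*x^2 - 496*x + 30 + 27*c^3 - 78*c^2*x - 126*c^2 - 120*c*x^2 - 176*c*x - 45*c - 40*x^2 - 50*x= 27*c^3 - 108*c^2 - 633*c + x^2*(-120*c - 440) + x*(-78*c^2 - 424*c - 506) + 462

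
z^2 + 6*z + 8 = (z + 2)*(z + 4)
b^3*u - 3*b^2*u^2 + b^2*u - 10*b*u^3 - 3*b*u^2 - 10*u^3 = (b - 5*u)*(b + 2*u)*(b*u + u)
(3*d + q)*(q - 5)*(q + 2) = 3*d*q^2 - 9*d*q - 30*d + q^3 - 3*q^2 - 10*q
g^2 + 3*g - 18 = (g - 3)*(g + 6)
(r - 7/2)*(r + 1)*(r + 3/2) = r^3 - r^2 - 29*r/4 - 21/4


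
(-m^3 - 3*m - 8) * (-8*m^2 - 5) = 8*m^5 + 29*m^3 + 64*m^2 + 15*m + 40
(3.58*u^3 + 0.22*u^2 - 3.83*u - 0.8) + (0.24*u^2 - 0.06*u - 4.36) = 3.58*u^3 + 0.46*u^2 - 3.89*u - 5.16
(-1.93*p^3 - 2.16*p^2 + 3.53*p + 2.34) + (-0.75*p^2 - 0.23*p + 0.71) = -1.93*p^3 - 2.91*p^2 + 3.3*p + 3.05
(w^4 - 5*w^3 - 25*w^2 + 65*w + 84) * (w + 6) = w^5 + w^4 - 55*w^3 - 85*w^2 + 474*w + 504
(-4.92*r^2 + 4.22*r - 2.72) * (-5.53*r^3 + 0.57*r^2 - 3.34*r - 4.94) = 27.2076*r^5 - 26.141*r^4 + 33.8798*r^3 + 8.6596*r^2 - 11.762*r + 13.4368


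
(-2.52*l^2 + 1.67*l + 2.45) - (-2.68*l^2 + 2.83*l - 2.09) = 0.16*l^2 - 1.16*l + 4.54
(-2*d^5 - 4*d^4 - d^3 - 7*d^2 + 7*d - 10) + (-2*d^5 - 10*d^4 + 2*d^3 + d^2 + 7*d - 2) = -4*d^5 - 14*d^4 + d^3 - 6*d^2 + 14*d - 12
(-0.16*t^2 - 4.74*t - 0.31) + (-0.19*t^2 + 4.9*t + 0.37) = -0.35*t^2 + 0.16*t + 0.06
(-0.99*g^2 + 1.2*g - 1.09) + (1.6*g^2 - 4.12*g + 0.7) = 0.61*g^2 - 2.92*g - 0.39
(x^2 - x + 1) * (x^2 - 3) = x^4 - x^3 - 2*x^2 + 3*x - 3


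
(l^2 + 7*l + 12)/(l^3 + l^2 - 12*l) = (l + 3)/(l*(l - 3))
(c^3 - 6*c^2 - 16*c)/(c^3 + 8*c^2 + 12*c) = (c - 8)/(c + 6)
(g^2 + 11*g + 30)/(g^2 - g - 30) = (g + 6)/(g - 6)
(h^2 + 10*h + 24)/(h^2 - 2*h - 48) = (h + 4)/(h - 8)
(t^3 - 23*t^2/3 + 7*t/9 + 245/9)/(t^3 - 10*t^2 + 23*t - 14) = (9*t^2 - 6*t - 35)/(9*(t^2 - 3*t + 2))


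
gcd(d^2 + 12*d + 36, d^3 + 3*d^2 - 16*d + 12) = d + 6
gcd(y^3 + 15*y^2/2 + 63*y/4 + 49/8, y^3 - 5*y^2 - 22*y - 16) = 1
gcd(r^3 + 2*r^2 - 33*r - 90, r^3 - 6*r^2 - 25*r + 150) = r^2 - r - 30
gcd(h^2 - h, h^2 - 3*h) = h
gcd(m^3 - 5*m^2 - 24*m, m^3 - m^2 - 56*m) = m^2 - 8*m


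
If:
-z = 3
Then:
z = -3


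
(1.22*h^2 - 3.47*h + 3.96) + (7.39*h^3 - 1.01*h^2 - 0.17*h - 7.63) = 7.39*h^3 + 0.21*h^2 - 3.64*h - 3.67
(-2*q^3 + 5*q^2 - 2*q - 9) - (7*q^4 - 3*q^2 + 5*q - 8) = -7*q^4 - 2*q^3 + 8*q^2 - 7*q - 1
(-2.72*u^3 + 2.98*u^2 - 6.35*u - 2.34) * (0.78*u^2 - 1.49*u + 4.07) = -2.1216*u^5 + 6.3772*u^4 - 20.4636*u^3 + 19.7649*u^2 - 22.3579*u - 9.5238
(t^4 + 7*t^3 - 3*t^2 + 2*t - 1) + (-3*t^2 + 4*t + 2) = t^4 + 7*t^3 - 6*t^2 + 6*t + 1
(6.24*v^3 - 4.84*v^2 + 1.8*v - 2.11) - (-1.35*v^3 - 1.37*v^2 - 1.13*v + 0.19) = 7.59*v^3 - 3.47*v^2 + 2.93*v - 2.3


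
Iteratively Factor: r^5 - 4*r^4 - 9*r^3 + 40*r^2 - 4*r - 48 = (r + 3)*(r^4 - 7*r^3 + 12*r^2 + 4*r - 16) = (r - 2)*(r + 3)*(r^3 - 5*r^2 + 2*r + 8) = (r - 4)*(r - 2)*(r + 3)*(r^2 - r - 2) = (r - 4)*(r - 2)*(r + 1)*(r + 3)*(r - 2)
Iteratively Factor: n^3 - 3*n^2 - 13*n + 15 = (n - 5)*(n^2 + 2*n - 3) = (n - 5)*(n + 3)*(n - 1)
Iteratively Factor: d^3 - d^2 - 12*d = (d + 3)*(d^2 - 4*d) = (d - 4)*(d + 3)*(d)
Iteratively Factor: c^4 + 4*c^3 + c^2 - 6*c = (c)*(c^3 + 4*c^2 + c - 6) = c*(c + 2)*(c^2 + 2*c - 3) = c*(c + 2)*(c + 3)*(c - 1)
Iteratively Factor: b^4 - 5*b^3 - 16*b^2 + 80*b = (b)*(b^3 - 5*b^2 - 16*b + 80) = b*(b - 5)*(b^2 - 16) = b*(b - 5)*(b + 4)*(b - 4)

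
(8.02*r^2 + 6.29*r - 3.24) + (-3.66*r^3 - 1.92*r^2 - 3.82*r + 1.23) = -3.66*r^3 + 6.1*r^2 + 2.47*r - 2.01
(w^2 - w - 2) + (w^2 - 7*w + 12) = 2*w^2 - 8*w + 10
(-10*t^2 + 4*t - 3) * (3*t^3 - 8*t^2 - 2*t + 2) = -30*t^5 + 92*t^4 - 21*t^3 - 4*t^2 + 14*t - 6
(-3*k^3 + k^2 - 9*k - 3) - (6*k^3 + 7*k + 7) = -9*k^3 + k^2 - 16*k - 10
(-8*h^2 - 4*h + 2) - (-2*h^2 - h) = -6*h^2 - 3*h + 2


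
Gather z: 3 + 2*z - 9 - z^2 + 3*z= -z^2 + 5*z - 6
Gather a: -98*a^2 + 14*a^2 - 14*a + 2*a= -84*a^2 - 12*a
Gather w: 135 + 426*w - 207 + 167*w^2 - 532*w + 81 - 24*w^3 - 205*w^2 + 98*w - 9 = -24*w^3 - 38*w^2 - 8*w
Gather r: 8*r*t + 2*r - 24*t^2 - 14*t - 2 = r*(8*t + 2) - 24*t^2 - 14*t - 2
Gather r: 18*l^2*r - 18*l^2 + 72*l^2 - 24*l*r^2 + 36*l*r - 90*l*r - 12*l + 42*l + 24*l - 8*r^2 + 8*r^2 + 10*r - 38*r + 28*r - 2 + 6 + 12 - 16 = 54*l^2 - 24*l*r^2 + 54*l + r*(18*l^2 - 54*l)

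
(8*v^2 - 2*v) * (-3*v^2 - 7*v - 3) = -24*v^4 - 50*v^3 - 10*v^2 + 6*v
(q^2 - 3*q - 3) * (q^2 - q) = q^4 - 4*q^3 + 3*q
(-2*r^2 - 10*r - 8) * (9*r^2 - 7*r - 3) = -18*r^4 - 76*r^3 + 4*r^2 + 86*r + 24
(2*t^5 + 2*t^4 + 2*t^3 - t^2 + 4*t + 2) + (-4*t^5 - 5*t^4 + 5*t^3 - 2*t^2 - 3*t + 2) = -2*t^5 - 3*t^4 + 7*t^3 - 3*t^2 + t + 4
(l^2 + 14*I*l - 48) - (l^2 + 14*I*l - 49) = 1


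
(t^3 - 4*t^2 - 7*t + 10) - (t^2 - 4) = t^3 - 5*t^2 - 7*t + 14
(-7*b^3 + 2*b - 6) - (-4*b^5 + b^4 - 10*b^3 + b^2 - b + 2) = 4*b^5 - b^4 + 3*b^3 - b^2 + 3*b - 8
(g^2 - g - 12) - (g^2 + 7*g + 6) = -8*g - 18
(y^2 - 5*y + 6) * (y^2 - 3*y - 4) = y^4 - 8*y^3 + 17*y^2 + 2*y - 24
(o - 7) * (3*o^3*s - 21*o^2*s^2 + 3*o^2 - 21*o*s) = 3*o^4*s - 21*o^3*s^2 - 21*o^3*s + 3*o^3 + 147*o^2*s^2 - 21*o^2*s - 21*o^2 + 147*o*s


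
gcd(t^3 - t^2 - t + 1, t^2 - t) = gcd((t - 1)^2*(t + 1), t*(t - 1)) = t - 1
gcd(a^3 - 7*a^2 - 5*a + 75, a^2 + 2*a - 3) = a + 3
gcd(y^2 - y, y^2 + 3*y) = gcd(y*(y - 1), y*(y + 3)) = y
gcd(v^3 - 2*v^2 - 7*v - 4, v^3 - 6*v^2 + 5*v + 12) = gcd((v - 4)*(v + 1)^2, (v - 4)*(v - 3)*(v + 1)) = v^2 - 3*v - 4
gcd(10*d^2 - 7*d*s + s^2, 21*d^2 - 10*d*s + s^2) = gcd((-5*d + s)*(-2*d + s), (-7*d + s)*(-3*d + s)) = 1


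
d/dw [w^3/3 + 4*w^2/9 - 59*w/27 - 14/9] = w^2 + 8*w/9 - 59/27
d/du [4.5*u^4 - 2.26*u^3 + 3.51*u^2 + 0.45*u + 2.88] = 18.0*u^3 - 6.78*u^2 + 7.02*u + 0.45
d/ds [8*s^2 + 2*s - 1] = 16*s + 2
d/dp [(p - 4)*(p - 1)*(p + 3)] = 3*p^2 - 4*p - 11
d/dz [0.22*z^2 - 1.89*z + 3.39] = 0.44*z - 1.89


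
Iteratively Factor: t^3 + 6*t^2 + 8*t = (t)*(t^2 + 6*t + 8) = t*(t + 2)*(t + 4)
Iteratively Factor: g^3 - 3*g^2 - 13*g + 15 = (g - 1)*(g^2 - 2*g - 15) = (g - 1)*(g + 3)*(g - 5)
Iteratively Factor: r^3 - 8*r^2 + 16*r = (r - 4)*(r^2 - 4*r) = r*(r - 4)*(r - 4)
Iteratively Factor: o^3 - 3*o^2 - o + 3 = (o - 3)*(o^2 - 1) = (o - 3)*(o + 1)*(o - 1)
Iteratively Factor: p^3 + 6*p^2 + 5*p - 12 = (p + 4)*(p^2 + 2*p - 3) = (p + 3)*(p + 4)*(p - 1)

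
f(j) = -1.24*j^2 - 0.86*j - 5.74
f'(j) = -2.48*j - 0.86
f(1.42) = -9.46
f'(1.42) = -4.38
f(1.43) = -9.51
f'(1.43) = -4.41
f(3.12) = -20.49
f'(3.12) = -8.60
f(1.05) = -8.01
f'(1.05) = -3.46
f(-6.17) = -47.64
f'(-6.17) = 14.44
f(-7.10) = -62.14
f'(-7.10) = 16.75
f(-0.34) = -5.59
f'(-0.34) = -0.02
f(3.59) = -24.81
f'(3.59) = -9.76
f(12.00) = -194.62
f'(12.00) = -30.62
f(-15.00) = -271.84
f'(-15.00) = 36.34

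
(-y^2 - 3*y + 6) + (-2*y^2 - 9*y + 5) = -3*y^2 - 12*y + 11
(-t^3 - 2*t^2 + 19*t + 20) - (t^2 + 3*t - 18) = -t^3 - 3*t^2 + 16*t + 38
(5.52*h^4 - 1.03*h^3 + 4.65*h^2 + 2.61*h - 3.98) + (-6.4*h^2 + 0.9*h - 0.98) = 5.52*h^4 - 1.03*h^3 - 1.75*h^2 + 3.51*h - 4.96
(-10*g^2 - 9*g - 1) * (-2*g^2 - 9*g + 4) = 20*g^4 + 108*g^3 + 43*g^2 - 27*g - 4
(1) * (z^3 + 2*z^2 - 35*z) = z^3 + 2*z^2 - 35*z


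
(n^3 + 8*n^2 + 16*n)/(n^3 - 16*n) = (n + 4)/(n - 4)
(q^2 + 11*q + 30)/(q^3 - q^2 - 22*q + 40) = (q + 6)/(q^2 - 6*q + 8)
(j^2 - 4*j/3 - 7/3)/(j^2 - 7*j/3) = (j + 1)/j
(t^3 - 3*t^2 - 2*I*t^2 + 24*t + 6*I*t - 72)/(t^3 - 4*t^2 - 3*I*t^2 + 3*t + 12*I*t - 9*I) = (t^2 - 2*I*t + 24)/(t^2 - t*(1 + 3*I) + 3*I)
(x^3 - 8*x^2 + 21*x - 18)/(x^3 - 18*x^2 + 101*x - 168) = (x^2 - 5*x + 6)/(x^2 - 15*x + 56)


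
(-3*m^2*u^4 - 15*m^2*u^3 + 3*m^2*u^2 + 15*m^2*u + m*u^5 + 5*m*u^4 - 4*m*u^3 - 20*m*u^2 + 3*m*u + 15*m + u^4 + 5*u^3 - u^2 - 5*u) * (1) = -3*m^2*u^4 - 15*m^2*u^3 + 3*m^2*u^2 + 15*m^2*u + m*u^5 + 5*m*u^4 - 4*m*u^3 - 20*m*u^2 + 3*m*u + 15*m + u^4 + 5*u^3 - u^2 - 5*u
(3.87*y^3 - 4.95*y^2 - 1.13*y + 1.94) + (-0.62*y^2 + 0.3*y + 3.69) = 3.87*y^3 - 5.57*y^2 - 0.83*y + 5.63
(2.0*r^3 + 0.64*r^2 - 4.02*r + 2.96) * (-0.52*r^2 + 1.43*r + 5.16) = -1.04*r^5 + 2.5272*r^4 + 13.3256*r^3 - 3.9854*r^2 - 16.5104*r + 15.2736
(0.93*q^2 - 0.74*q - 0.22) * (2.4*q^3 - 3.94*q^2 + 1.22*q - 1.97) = 2.232*q^5 - 5.4402*q^4 + 3.5222*q^3 - 1.8681*q^2 + 1.1894*q + 0.4334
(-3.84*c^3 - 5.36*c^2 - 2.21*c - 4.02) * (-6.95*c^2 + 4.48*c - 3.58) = 26.688*c^5 + 20.0488*c^4 + 5.0939*c^3 + 37.227*c^2 - 10.0978*c + 14.3916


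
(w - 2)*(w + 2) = w^2 - 4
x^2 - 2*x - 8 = (x - 4)*(x + 2)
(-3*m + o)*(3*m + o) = -9*m^2 + o^2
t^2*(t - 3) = t^3 - 3*t^2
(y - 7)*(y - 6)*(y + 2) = y^3 - 11*y^2 + 16*y + 84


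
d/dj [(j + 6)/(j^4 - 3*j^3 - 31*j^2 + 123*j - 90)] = (-3*j^2 + 18*j - 23)/(j^6 - 18*j^5 + 127*j^4 - 444*j^3 + 799*j^2 - 690*j + 225)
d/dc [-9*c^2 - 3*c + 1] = -18*c - 3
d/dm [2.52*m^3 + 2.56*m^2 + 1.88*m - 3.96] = 7.56*m^2 + 5.12*m + 1.88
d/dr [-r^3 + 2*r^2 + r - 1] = -3*r^2 + 4*r + 1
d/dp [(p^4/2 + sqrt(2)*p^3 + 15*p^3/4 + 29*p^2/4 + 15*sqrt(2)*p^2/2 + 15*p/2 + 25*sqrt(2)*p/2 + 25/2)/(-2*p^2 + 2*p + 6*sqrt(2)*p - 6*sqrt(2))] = (-4*p^5 - 9*p^4 + 14*sqrt(2)*p^4 + 78*p^3 + 74*sqrt(2)*p^3 + 32*sqrt(2)*p^2 + 167*p^2 - 260*p - 174*sqrt(2)*p - 350 - 240*sqrt(2))/(8*(p^4 - 6*sqrt(2)*p^3 - 2*p^3 + 12*sqrt(2)*p^2 + 19*p^2 - 36*p - 6*sqrt(2)*p + 18))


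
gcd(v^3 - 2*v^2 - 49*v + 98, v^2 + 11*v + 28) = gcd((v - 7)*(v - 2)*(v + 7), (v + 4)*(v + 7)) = v + 7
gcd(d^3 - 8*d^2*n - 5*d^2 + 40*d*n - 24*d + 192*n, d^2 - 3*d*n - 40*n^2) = d - 8*n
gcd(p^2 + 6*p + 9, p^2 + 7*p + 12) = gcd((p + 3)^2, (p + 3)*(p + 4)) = p + 3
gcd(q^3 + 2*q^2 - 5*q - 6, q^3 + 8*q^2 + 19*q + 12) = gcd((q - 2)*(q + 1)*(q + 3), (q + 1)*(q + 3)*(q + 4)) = q^2 + 4*q + 3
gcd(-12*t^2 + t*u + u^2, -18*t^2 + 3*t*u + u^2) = 3*t - u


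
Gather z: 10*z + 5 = 10*z + 5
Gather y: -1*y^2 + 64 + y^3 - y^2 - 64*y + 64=y^3 - 2*y^2 - 64*y + 128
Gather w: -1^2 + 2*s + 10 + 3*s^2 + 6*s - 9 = 3*s^2 + 8*s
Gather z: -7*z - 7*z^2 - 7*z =-7*z^2 - 14*z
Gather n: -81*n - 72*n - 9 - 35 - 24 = -153*n - 68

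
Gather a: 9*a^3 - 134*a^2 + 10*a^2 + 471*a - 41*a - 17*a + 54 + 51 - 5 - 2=9*a^3 - 124*a^2 + 413*a + 98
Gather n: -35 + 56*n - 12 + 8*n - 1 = 64*n - 48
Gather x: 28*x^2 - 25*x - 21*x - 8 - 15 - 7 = 28*x^2 - 46*x - 30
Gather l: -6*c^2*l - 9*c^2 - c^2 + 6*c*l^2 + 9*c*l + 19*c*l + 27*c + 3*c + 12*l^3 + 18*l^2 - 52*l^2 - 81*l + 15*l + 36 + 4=-10*c^2 + 30*c + 12*l^3 + l^2*(6*c - 34) + l*(-6*c^2 + 28*c - 66) + 40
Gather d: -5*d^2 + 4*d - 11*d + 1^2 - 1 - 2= -5*d^2 - 7*d - 2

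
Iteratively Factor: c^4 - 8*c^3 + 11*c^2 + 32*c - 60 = (c - 2)*(c^3 - 6*c^2 - c + 30) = (c - 5)*(c - 2)*(c^2 - c - 6) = (c - 5)*(c - 2)*(c + 2)*(c - 3)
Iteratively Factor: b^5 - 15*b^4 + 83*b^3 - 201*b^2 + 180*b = (b - 5)*(b^4 - 10*b^3 + 33*b^2 - 36*b) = b*(b - 5)*(b^3 - 10*b^2 + 33*b - 36) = b*(b - 5)*(b - 3)*(b^2 - 7*b + 12) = b*(b - 5)*(b - 4)*(b - 3)*(b - 3)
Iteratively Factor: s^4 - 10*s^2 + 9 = (s + 3)*(s^3 - 3*s^2 - s + 3) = (s + 1)*(s + 3)*(s^2 - 4*s + 3) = (s - 1)*(s + 1)*(s + 3)*(s - 3)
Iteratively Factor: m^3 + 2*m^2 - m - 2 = (m + 1)*(m^2 + m - 2) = (m + 1)*(m + 2)*(m - 1)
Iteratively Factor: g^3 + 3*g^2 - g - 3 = (g + 1)*(g^2 + 2*g - 3) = (g + 1)*(g + 3)*(g - 1)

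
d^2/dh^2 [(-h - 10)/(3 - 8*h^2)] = 16*(32*h^2*(h + 10) - (3*h + 10)*(8*h^2 - 3))/(8*h^2 - 3)^3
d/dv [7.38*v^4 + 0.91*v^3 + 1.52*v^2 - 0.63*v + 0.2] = 29.52*v^3 + 2.73*v^2 + 3.04*v - 0.63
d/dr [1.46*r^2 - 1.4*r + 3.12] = 2.92*r - 1.4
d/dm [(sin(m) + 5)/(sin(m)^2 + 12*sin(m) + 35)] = -cos(m)/(sin(m) + 7)^2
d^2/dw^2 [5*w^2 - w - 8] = 10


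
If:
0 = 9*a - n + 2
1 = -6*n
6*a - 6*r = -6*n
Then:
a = -13/54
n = -1/6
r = -11/27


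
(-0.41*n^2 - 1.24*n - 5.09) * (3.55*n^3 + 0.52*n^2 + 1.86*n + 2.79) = -1.4555*n^5 - 4.6152*n^4 - 19.4769*n^3 - 6.0971*n^2 - 12.927*n - 14.2011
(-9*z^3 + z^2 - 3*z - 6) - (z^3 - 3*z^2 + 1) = -10*z^3 + 4*z^2 - 3*z - 7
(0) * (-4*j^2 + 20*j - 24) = 0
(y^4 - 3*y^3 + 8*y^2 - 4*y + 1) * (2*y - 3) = 2*y^5 - 9*y^4 + 25*y^3 - 32*y^2 + 14*y - 3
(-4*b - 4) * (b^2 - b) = -4*b^3 + 4*b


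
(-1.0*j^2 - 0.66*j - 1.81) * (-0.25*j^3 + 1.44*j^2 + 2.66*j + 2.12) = 0.25*j^5 - 1.275*j^4 - 3.1579*j^3 - 6.482*j^2 - 6.2138*j - 3.8372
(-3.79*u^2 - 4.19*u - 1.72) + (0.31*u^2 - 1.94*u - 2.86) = -3.48*u^2 - 6.13*u - 4.58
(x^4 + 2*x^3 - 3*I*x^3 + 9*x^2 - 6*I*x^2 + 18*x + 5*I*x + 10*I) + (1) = x^4 + 2*x^3 - 3*I*x^3 + 9*x^2 - 6*I*x^2 + 18*x + 5*I*x + 1 + 10*I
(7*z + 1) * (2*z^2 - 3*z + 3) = 14*z^3 - 19*z^2 + 18*z + 3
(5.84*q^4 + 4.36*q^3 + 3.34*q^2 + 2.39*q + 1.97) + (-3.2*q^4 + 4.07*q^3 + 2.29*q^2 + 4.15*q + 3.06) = 2.64*q^4 + 8.43*q^3 + 5.63*q^2 + 6.54*q + 5.03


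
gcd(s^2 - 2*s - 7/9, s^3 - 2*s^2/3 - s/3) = s + 1/3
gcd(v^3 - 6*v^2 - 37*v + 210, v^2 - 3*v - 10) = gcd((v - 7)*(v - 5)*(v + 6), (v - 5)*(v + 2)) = v - 5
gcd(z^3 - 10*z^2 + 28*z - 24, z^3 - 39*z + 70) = z - 2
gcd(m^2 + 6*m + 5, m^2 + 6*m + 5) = m^2 + 6*m + 5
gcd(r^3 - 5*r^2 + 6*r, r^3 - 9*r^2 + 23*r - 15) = r - 3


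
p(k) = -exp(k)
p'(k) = -exp(k)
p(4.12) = -61.56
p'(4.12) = -61.56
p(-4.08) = -0.02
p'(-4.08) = -0.02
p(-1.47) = -0.23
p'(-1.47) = -0.23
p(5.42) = -225.88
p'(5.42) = -225.88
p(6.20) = -492.75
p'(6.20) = -492.75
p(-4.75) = -0.01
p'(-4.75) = -0.01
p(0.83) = -2.29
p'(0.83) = -2.29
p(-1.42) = -0.24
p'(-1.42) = -0.24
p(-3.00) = -0.05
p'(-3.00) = -0.05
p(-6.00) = 0.00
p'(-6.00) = 0.00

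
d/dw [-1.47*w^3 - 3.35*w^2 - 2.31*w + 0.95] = -4.41*w^2 - 6.7*w - 2.31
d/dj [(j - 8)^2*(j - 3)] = (j - 8)*(3*j - 14)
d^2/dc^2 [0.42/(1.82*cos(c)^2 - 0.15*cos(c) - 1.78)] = (5.564832*(1 - cos(c)^2)^2 - 0.34398*cos(c)^3 + 8.234394*cos(c)^2 + 0.57582*cos(c) - 8.304996)/(-1.82*cos(c)^2 + 0.15*cos(c) + 1.78)^3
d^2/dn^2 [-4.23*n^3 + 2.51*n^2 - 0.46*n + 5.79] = 5.02 - 25.38*n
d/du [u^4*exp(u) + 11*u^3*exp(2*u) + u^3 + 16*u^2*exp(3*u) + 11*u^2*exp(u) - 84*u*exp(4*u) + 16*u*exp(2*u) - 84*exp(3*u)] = u^4*exp(u) + 22*u^3*exp(2*u) + 4*u^3*exp(u) + 48*u^2*exp(3*u) + 33*u^2*exp(2*u) + 11*u^2*exp(u) + 3*u^2 - 336*u*exp(4*u) + 32*u*exp(3*u) + 32*u*exp(2*u) + 22*u*exp(u) - 84*exp(4*u) - 252*exp(3*u) + 16*exp(2*u)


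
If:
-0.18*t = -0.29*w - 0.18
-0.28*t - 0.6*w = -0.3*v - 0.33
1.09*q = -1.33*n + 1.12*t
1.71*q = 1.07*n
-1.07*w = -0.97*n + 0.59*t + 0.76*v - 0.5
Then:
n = 0.69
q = 0.43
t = 1.24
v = 0.36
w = 0.15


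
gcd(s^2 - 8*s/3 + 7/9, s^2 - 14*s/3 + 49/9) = s - 7/3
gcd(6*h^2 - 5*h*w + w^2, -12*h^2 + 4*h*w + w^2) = -2*h + w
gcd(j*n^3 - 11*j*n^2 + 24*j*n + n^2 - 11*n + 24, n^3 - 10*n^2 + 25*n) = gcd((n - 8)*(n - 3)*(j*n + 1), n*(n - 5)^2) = 1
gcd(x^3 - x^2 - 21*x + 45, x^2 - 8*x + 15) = x - 3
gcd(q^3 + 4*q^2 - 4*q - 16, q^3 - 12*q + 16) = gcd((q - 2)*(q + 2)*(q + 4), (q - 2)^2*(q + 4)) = q^2 + 2*q - 8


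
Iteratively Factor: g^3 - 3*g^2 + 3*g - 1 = (g - 1)*(g^2 - 2*g + 1) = (g - 1)^2*(g - 1)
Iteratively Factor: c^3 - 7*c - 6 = (c - 3)*(c^2 + 3*c + 2) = (c - 3)*(c + 2)*(c + 1)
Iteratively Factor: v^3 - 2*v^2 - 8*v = (v + 2)*(v^2 - 4*v) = (v - 4)*(v + 2)*(v)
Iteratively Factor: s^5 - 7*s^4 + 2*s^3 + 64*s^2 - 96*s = (s)*(s^4 - 7*s^3 + 2*s^2 + 64*s - 96) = s*(s - 2)*(s^3 - 5*s^2 - 8*s + 48) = s*(s - 4)*(s - 2)*(s^2 - s - 12) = s*(s - 4)*(s - 2)*(s + 3)*(s - 4)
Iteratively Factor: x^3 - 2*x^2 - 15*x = (x - 5)*(x^2 + 3*x) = x*(x - 5)*(x + 3)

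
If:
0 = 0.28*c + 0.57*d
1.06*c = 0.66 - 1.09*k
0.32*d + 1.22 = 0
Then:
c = 7.76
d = -3.81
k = -6.94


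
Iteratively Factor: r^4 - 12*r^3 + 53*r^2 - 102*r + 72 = (r - 4)*(r^3 - 8*r^2 + 21*r - 18) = (r - 4)*(r - 2)*(r^2 - 6*r + 9) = (r - 4)*(r - 3)*(r - 2)*(r - 3)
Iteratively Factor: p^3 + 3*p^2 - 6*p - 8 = (p - 2)*(p^2 + 5*p + 4) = (p - 2)*(p + 4)*(p + 1)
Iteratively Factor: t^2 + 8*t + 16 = (t + 4)*(t + 4)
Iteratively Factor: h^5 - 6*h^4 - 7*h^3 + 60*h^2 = (h - 4)*(h^4 - 2*h^3 - 15*h^2) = h*(h - 4)*(h^3 - 2*h^2 - 15*h) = h*(h - 4)*(h + 3)*(h^2 - 5*h) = h*(h - 5)*(h - 4)*(h + 3)*(h)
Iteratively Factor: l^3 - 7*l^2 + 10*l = (l)*(l^2 - 7*l + 10) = l*(l - 2)*(l - 5)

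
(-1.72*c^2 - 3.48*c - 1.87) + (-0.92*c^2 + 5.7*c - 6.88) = -2.64*c^2 + 2.22*c - 8.75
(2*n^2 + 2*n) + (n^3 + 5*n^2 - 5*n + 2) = n^3 + 7*n^2 - 3*n + 2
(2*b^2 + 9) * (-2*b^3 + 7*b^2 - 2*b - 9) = -4*b^5 + 14*b^4 - 22*b^3 + 45*b^2 - 18*b - 81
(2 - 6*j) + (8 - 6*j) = 10 - 12*j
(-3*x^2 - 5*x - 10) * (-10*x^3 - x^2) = 30*x^5 + 53*x^4 + 105*x^3 + 10*x^2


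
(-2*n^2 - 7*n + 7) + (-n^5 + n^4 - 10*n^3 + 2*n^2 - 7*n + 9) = -n^5 + n^4 - 10*n^3 - 14*n + 16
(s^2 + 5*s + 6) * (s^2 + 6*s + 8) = s^4 + 11*s^3 + 44*s^2 + 76*s + 48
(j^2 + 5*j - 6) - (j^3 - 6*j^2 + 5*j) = -j^3 + 7*j^2 - 6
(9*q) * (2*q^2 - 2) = 18*q^3 - 18*q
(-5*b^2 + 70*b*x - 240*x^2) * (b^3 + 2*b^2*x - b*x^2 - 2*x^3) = -5*b^5 + 60*b^4*x - 95*b^3*x^2 - 540*b^2*x^3 + 100*b*x^4 + 480*x^5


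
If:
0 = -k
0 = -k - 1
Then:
No Solution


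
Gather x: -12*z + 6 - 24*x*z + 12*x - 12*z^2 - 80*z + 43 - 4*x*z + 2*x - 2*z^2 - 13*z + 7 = x*(14 - 28*z) - 14*z^2 - 105*z + 56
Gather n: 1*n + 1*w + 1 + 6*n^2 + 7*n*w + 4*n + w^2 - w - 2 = 6*n^2 + n*(7*w + 5) + w^2 - 1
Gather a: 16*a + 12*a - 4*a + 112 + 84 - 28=24*a + 168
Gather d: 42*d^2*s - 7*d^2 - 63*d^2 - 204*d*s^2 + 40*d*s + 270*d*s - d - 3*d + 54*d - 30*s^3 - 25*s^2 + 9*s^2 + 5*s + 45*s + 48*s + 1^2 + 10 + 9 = d^2*(42*s - 70) + d*(-204*s^2 + 310*s + 50) - 30*s^3 - 16*s^2 + 98*s + 20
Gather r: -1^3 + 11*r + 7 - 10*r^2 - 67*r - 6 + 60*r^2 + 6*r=50*r^2 - 50*r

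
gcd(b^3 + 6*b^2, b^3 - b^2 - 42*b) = b^2 + 6*b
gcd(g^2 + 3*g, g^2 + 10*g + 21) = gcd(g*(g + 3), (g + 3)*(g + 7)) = g + 3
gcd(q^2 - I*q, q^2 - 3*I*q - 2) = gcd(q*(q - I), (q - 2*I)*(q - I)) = q - I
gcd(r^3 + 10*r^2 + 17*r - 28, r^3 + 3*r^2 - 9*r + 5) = r - 1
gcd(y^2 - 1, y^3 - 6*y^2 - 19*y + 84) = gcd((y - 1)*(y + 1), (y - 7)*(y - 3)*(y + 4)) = 1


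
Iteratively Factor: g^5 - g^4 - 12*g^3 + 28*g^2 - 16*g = (g - 2)*(g^4 + g^3 - 10*g^2 + 8*g) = (g - 2)*(g + 4)*(g^3 - 3*g^2 + 2*g) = (g - 2)*(g - 1)*(g + 4)*(g^2 - 2*g) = (g - 2)^2*(g - 1)*(g + 4)*(g)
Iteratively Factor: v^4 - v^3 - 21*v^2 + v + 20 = (v + 4)*(v^3 - 5*v^2 - v + 5) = (v - 5)*(v + 4)*(v^2 - 1) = (v - 5)*(v + 1)*(v + 4)*(v - 1)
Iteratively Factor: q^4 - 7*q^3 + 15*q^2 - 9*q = (q - 3)*(q^3 - 4*q^2 + 3*q) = (q - 3)^2*(q^2 - q) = q*(q - 3)^2*(q - 1)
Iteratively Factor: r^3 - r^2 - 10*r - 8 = (r - 4)*(r^2 + 3*r + 2) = (r - 4)*(r + 2)*(r + 1)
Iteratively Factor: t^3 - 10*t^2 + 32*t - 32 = (t - 2)*(t^2 - 8*t + 16) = (t - 4)*(t - 2)*(t - 4)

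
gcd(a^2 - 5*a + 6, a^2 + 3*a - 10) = a - 2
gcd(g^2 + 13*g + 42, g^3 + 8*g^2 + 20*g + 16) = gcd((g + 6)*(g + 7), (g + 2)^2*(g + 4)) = 1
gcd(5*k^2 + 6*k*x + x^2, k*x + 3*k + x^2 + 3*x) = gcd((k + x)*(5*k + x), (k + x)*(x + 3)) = k + x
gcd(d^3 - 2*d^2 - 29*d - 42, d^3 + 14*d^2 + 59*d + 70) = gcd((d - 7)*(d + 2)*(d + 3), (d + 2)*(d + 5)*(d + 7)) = d + 2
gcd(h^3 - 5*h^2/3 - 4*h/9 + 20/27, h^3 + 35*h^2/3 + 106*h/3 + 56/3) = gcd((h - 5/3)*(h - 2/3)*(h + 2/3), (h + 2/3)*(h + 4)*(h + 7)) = h + 2/3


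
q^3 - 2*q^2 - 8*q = q*(q - 4)*(q + 2)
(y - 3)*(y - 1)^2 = y^3 - 5*y^2 + 7*y - 3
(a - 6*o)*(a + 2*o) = a^2 - 4*a*o - 12*o^2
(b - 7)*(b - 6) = b^2 - 13*b + 42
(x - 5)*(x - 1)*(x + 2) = x^3 - 4*x^2 - 7*x + 10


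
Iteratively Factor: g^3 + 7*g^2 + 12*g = (g + 3)*(g^2 + 4*g) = g*(g + 3)*(g + 4)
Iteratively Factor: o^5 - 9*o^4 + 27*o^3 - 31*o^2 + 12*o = (o - 1)*(o^4 - 8*o^3 + 19*o^2 - 12*o) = (o - 4)*(o - 1)*(o^3 - 4*o^2 + 3*o) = (o - 4)*(o - 3)*(o - 1)*(o^2 - o) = o*(o - 4)*(o - 3)*(o - 1)*(o - 1)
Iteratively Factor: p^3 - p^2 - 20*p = (p - 5)*(p^2 + 4*p) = p*(p - 5)*(p + 4)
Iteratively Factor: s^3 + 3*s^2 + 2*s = (s)*(s^2 + 3*s + 2) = s*(s + 1)*(s + 2)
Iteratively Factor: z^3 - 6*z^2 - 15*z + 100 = (z - 5)*(z^2 - z - 20) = (z - 5)^2*(z + 4)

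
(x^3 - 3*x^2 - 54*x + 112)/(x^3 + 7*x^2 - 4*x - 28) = (x - 8)/(x + 2)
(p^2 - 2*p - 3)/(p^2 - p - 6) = (p + 1)/(p + 2)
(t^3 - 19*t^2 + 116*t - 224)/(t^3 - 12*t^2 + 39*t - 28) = (t - 8)/(t - 1)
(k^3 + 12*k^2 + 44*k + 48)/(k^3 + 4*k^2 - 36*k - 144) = (k + 2)/(k - 6)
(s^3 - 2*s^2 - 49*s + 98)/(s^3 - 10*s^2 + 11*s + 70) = (s^2 + 5*s - 14)/(s^2 - 3*s - 10)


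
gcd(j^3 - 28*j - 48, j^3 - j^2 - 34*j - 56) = j^2 + 6*j + 8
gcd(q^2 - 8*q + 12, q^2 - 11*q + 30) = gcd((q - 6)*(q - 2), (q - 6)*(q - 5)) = q - 6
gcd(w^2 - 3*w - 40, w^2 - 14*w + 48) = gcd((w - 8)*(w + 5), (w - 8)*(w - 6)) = w - 8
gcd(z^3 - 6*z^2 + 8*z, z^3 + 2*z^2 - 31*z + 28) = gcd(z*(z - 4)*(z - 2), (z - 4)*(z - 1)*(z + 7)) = z - 4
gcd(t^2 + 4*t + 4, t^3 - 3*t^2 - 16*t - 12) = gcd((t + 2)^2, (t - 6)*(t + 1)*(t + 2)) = t + 2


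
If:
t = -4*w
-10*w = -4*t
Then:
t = 0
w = 0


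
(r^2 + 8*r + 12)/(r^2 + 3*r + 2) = (r + 6)/(r + 1)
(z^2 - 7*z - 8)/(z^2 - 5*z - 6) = (z - 8)/(z - 6)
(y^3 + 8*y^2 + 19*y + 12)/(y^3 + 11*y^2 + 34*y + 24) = (y + 3)/(y + 6)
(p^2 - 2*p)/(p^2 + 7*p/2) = 2*(p - 2)/(2*p + 7)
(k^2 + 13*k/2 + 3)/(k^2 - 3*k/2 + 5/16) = 8*(2*k^2 + 13*k + 6)/(16*k^2 - 24*k + 5)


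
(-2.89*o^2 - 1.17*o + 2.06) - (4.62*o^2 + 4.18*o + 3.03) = -7.51*o^2 - 5.35*o - 0.97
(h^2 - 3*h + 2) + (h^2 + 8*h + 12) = 2*h^2 + 5*h + 14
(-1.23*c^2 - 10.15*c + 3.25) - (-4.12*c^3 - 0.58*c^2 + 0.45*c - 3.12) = 4.12*c^3 - 0.65*c^2 - 10.6*c + 6.37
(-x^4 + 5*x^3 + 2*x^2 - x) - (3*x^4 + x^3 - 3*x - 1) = -4*x^4 + 4*x^3 + 2*x^2 + 2*x + 1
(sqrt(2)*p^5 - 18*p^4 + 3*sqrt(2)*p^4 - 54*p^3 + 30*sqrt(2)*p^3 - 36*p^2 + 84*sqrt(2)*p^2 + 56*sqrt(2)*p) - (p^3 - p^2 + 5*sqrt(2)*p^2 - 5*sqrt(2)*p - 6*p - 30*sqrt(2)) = sqrt(2)*p^5 - 18*p^4 + 3*sqrt(2)*p^4 - 55*p^3 + 30*sqrt(2)*p^3 - 35*p^2 + 79*sqrt(2)*p^2 + 6*p + 61*sqrt(2)*p + 30*sqrt(2)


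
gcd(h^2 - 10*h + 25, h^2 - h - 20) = h - 5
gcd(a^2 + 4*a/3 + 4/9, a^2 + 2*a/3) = a + 2/3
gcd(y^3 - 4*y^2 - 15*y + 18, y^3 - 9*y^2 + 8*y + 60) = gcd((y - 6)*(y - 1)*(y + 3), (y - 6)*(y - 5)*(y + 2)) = y - 6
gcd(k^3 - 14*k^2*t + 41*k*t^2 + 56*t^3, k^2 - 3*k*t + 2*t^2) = 1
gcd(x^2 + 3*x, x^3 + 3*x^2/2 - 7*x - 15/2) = x + 3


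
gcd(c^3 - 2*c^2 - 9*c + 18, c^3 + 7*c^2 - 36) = c^2 + c - 6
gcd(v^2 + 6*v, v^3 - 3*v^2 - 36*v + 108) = v + 6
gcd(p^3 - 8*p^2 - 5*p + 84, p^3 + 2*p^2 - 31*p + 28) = p - 4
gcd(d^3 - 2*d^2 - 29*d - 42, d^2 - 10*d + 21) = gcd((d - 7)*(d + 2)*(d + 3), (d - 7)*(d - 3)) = d - 7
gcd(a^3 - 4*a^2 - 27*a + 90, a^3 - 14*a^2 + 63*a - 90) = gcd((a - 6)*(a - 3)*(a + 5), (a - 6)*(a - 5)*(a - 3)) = a^2 - 9*a + 18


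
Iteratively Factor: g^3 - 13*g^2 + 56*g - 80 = (g - 4)*(g^2 - 9*g + 20) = (g - 5)*(g - 4)*(g - 4)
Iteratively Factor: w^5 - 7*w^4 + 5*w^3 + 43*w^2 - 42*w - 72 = (w - 4)*(w^4 - 3*w^3 - 7*w^2 + 15*w + 18) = (w - 4)*(w + 2)*(w^3 - 5*w^2 + 3*w + 9) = (w - 4)*(w + 1)*(w + 2)*(w^2 - 6*w + 9) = (w - 4)*(w - 3)*(w + 1)*(w + 2)*(w - 3)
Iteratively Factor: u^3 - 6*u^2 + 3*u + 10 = (u - 5)*(u^2 - u - 2) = (u - 5)*(u - 2)*(u + 1)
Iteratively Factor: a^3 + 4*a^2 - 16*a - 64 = (a - 4)*(a^2 + 8*a + 16) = (a - 4)*(a + 4)*(a + 4)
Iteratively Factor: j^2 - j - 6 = (j - 3)*(j + 2)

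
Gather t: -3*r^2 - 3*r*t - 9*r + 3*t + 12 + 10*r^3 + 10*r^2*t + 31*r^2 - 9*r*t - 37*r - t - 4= 10*r^3 + 28*r^2 - 46*r + t*(10*r^2 - 12*r + 2) + 8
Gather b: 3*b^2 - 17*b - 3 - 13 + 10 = 3*b^2 - 17*b - 6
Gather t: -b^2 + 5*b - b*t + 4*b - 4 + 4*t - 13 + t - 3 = -b^2 + 9*b + t*(5 - b) - 20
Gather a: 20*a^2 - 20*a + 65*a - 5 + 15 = 20*a^2 + 45*a + 10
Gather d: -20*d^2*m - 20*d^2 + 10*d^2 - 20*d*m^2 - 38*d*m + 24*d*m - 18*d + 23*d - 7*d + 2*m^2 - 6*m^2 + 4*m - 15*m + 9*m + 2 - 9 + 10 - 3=d^2*(-20*m - 10) + d*(-20*m^2 - 14*m - 2) - 4*m^2 - 2*m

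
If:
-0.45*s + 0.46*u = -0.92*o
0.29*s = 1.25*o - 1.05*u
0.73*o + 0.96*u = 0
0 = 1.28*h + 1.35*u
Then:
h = 0.00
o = 0.00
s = 0.00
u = 0.00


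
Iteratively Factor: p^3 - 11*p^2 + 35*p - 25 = (p - 1)*(p^2 - 10*p + 25) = (p - 5)*(p - 1)*(p - 5)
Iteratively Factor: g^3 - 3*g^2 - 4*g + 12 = (g + 2)*(g^2 - 5*g + 6) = (g - 3)*(g + 2)*(g - 2)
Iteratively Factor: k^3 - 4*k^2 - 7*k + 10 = (k - 5)*(k^2 + k - 2) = (k - 5)*(k - 1)*(k + 2)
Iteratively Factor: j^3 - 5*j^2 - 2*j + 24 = (j + 2)*(j^2 - 7*j + 12) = (j - 3)*(j + 2)*(j - 4)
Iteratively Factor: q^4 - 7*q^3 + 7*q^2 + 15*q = (q + 1)*(q^3 - 8*q^2 + 15*q) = (q - 5)*(q + 1)*(q^2 - 3*q) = (q - 5)*(q - 3)*(q + 1)*(q)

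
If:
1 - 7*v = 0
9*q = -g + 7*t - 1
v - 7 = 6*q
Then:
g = 7*t + 65/7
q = -8/7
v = 1/7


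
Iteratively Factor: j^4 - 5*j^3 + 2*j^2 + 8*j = (j - 2)*(j^3 - 3*j^2 - 4*j) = (j - 2)*(j + 1)*(j^2 - 4*j) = j*(j - 2)*(j + 1)*(j - 4)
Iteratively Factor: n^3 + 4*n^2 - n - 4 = (n + 4)*(n^2 - 1) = (n + 1)*(n + 4)*(n - 1)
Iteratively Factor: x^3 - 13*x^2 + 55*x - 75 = (x - 5)*(x^2 - 8*x + 15) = (x - 5)*(x - 3)*(x - 5)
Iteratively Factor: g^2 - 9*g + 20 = (g - 4)*(g - 5)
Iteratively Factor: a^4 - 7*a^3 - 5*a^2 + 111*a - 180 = (a - 5)*(a^3 - 2*a^2 - 15*a + 36) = (a - 5)*(a - 3)*(a^2 + a - 12) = (a - 5)*(a - 3)*(a + 4)*(a - 3)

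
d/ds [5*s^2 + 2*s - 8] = 10*s + 2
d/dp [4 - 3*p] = -3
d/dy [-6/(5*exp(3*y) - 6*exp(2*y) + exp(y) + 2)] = (90*exp(2*y) - 72*exp(y) + 6)*exp(y)/(5*exp(3*y) - 6*exp(2*y) + exp(y) + 2)^2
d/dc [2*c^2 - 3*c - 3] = 4*c - 3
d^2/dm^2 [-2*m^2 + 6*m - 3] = -4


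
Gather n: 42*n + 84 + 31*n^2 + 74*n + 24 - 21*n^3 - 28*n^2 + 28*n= -21*n^3 + 3*n^2 + 144*n + 108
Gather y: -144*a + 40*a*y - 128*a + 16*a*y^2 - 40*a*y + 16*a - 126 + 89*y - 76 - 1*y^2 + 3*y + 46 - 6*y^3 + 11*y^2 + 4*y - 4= -256*a - 6*y^3 + y^2*(16*a + 10) + 96*y - 160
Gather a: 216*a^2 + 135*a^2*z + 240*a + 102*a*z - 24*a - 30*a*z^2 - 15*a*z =a^2*(135*z + 216) + a*(-30*z^2 + 87*z + 216)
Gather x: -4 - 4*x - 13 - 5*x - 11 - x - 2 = -10*x - 30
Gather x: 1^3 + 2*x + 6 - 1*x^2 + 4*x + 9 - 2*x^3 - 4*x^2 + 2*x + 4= -2*x^3 - 5*x^2 + 8*x + 20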